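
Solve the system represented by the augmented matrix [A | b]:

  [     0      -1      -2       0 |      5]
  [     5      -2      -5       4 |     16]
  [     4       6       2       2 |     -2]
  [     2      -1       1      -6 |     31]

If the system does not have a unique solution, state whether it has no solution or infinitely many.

x_1 = 4, x_2 = -1, x_3 = -2, x_4 = -4

Row-reduce the augmented matrix:
Swap R1 and R2.
R1 ← R1 / (5).
R3 ← R3 − 4·R1.
R4 ← R4 − 2·R1.
R2 ← R2 / (-1).
R1 ← R1 + 2/5·R2.
R3 ← R3 − 38/5·R2.
R4 ← R4 + 1/5·R2.
R3 ← R3 / (-46/5).
R1 ← R1 + 1/5·R3.
R2 ← R2 − 2·R3.
R4 ← R4 − 17/5·R3.
R4 ← R4 / (-185/23).
R1 ← R1 − 19/23·R4.
R2 ← R2 + 6/23·R4.
R3 ← R3 − 3/23·R4.
Reading off the reduced rows gives x_1 = 4, x_2 = -1, x_3 = -2, x_4 = -4.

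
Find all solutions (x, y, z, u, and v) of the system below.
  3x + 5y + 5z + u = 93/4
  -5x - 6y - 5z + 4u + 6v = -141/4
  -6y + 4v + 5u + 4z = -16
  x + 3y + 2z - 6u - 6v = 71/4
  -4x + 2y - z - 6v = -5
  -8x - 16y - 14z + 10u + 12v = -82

Row-reduce the augmented matrix:
R1 ← R1 / (3).
R2 ← R2 + 5·R1.
R4 ← R4 − 1·R1.
R5 ← R5 + 4·R1.
R6 ← R6 + 8·R1.
R2 ← R2 / (7/3).
R1 ← R1 − 5/3·R2.
R3 ← R3 + 6·R2.
R4 ← R4 − 4/3·R2.
R5 ← R5 − 26/3·R2.
R6 ← R6 + 8/3·R2.
R3 ← R3 / (88/7).
R1 ← R1 + 5/7·R3.
R2 ← R2 − 10/7·R3.
R4 ← R4 + 11/7·R3.
R5 ← R5 + 47/7·R3.
R6 ← R6 − 22/7·R3.
R4 ← R4 / (-57/8).
R1 ← R1 + 229/88·R4.
R2 ← R2 − 9/44·R4.
R3 ← R3 − 137/88·R4.
R5 ← R5 + 815/88·R4.
R6 ← R6 − 57/4·R4.
R5 ← R5 / (-5524/627).
R1 ← R1 + 392/627·R5.
R2 ← R2 − 34/209·R5.
R3 ← R3 − 10/627·R5.
R4 ← R4 − 56/57·R5.
R6 reduces to 0 = 0, so the extra equation is consistent.
Reading off the reduced rows gives x = 9/4, y = 5/2, z = 1, u = -1, v = 0.

x = 9/4, y = 5/2, z = 1, u = -1, v = 0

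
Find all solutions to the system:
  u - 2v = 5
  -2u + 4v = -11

no solution

Row-reduce:
R2 ← R2 + 2·R1.
Row 2 reduces to 0 = -1, a contradiction. The system is inconsistent.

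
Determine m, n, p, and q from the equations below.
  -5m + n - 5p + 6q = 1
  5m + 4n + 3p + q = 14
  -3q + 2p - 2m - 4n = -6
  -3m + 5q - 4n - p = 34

m = 5, n = -5, p = 1, q = 6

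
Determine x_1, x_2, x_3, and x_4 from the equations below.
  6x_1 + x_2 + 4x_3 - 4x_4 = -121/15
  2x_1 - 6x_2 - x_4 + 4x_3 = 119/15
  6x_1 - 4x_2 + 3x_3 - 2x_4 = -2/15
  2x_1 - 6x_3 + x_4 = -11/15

Row-reduce the augmented matrix:
R1 ← R1 / (6).
R2 ← R2 − 2·R1.
R3 ← R3 − 6·R1.
R4 ← R4 − 2·R1.
R2 ← R2 / (-19/3).
R1 ← R1 − 1/6·R2.
R3 ← R3 + 5·R2.
R4 ← R4 + 1/3·R2.
R3 ← R3 / (-59/19).
R1 ← R1 − 14/19·R3.
R2 ← R2 + 8/19·R3.
R4 ← R4 + 142/19·R3.
R4 ← R4 / (-110/59).
R1 ← R1 + 29/118·R4.
R2 ← R2 + 17/59·R4.
R3 ← R3 + 33/59·R4.
Reading off the reduced rows gives x_1 = -3/2, x_2 = -2, x_3 = -3/5, x_4 = -4/3.

x_1 = -3/2, x_2 = -2, x_3 = -3/5, x_4 = -4/3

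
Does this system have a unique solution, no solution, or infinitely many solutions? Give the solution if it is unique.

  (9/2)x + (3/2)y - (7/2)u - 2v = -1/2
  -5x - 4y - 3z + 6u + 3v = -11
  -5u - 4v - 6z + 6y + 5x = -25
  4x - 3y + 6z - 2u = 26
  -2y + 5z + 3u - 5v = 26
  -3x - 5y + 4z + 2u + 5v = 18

Row-reduce:
R1 ← R1 / (9/2).
R2 ← R2 + 5·R1.
R3 ← R3 − 5·R1.
R4 ← R4 − 4·R1.
R6 ← R6 + 3·R1.
R2 ← R2 / (-7/3).
R1 ← R1 − 1/3·R2.
R3 ← R3 − 13/3·R2.
R4 ← R4 + 13/3·R2.
R5 ← R5 + 2·R2.
R6 ← R6 + 4·R2.
R3 ← R3 / (-81/7).
R1 ← R1 + 3/7·R3.
R2 ← R2 − 9/7·R3.
R4 ← R4 − 81/7·R3.
R5 ← R5 − 53/7·R3.
R6 ← R6 − 64/7·R3.
Swap R4 and R5.
R4 ← R4 / (736/243).
R1 ← R1 + 47/81·R4.
R2 ← R2 + 16/27·R4.
R3 ← R3 + 59/243·R4.
R6 ← R6 + 421/243·R4.
Swap R5 and R6.
R5 ← R5 / (-477/368).
R1 ← R1 + 533/368·R5.
R2 ← R2 + 35/23·R5.
R3 ← R3 + 163/368·R5.
R4 ← R4 + 715/368·R5.
Row 6 reduces to 0 = 2, a contradiction. The system is inconsistent.

no solution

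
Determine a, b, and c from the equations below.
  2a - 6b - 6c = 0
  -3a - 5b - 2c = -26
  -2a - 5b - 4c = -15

a = 3, b = 5, c = -4

Row-reduce the augmented matrix:
R1 ← R1 / (2).
R2 ← R2 + 3·R1.
R3 ← R3 + 2·R1.
R2 ← R2 / (-14).
R1 ← R1 + 3·R2.
R3 ← R3 + 11·R2.
R3 ← R3 / (-19/14).
R1 ← R1 + 9/14·R3.
R2 ← R2 − 11/14·R3.
Reading off the reduced rows gives a = 3, b = 5, c = -4.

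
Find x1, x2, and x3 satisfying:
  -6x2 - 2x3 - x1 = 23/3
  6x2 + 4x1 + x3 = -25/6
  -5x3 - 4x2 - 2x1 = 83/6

Row-reduce the augmented matrix:
R1 ← R1 / (-1).
R2 ← R2 − 4·R1.
R3 ← R3 + 2·R1.
R2 ← R2 / (-18).
R1 ← R1 − 6·R2.
R3 ← R3 − 8·R2.
R3 ← R3 / (-37/9).
R1 ← R1 + 1/3·R3.
R2 ← R2 − 7/18·R3.
Reading off the reduced rows gives x1 = 1/3, x2 = -1/2, x3 = -5/2.

x1 = 1/3, x2 = -1/2, x3 = -5/2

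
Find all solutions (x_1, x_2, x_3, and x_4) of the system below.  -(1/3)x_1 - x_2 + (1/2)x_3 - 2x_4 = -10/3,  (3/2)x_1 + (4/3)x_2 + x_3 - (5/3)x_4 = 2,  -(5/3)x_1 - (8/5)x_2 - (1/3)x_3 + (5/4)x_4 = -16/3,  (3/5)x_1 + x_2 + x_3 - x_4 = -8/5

Row-reduce the augmented matrix:
R1 ← R1 / (-1/3).
R2 ← R2 − 3/2·R1.
R3 ← R3 + 5/3·R1.
R4 ← R4 − 3/5·R1.
R2 ← R2 / (-19/6).
R1 ← R1 − 3·R2.
R3 ← R3 − 17/5·R2.
R4 ← R4 + 4/5·R2.
R3 ← R3 / (187/285).
R1 ← R1 − 30/19·R3.
R2 ← R2 + 39/38·R3.
R4 ← R4 − 41/38·R3.
R4 ← R4 / (-1069/680).
R1 ← R1 + 123/34·R4.
R2 ← R2 − 415/136·R4.
R3 ← R3 + 21/68·R4.
Reading off the reduced rows gives x_1 = 4, x_2 = 0, x_3 = -4, x_4 = 0.

x_1 = 4, x_2 = 0, x_3 = -4, x_4 = 0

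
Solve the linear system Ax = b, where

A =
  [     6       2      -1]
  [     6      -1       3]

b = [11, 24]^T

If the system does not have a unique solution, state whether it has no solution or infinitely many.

Row-reduce:
R1 ← R1 / (6).
R2 ← R2 − 6·R1.
R2 ← R2 / (-3).
R1 ← R1 − 1/3·R2.
Rank is 2 with 3 unknowns, leaving x_3 free.

infinitely many solutions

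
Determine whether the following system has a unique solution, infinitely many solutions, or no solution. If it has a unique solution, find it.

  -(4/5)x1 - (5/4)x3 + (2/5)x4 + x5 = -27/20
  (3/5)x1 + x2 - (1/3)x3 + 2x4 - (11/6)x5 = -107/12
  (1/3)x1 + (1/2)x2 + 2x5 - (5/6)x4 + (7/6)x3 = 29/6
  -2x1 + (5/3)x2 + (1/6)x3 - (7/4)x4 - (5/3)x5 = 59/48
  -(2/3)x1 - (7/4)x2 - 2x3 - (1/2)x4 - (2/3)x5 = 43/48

Row-reduce the augmented matrix:
R1 ← R1 / (-4/5).
R2 ← R2 − 3/5·R1.
R3 ← R3 − 1/3·R1.
R4 ← R4 + 2·R1.
R5 ← R5 + 2/3·R1.
R3 ← R3 − 1/2·R2.
R4 ← R4 − 5/3·R2.
R5 ← R5 + 7/4·R2.
R3 ← R3 / (41/32).
R1 ← R1 − 25/16·R3.
R2 ← R2 + 61/48·R3.
R4 ← R4 − 779/144·R3.
R5 ← R5 + 611/192·R3.
R4 ← R4 / (587/540).
R1 ← R1 − 211/123·R4.
R2 ← R2 − 919/1845·R4.
R3 ← R3 + 872/615·R4.
R5 ← R5 + 1949/1476·R4.
R5 ← R5 / (-4069003/288804).
R1 ← R1 − 894325/48134·R5.
R2 ← R2 − 208333/24067·R5.
R3 ← R3 + 410660/24067·R5.
R4 ← R4 + 8020/587·R5.
Reading off the reduced rows gives x1 = 0, x2 = -5/4, x3 = 1, x4 = -11/4, x5 = 1.

x1 = 0, x2 = -5/4, x3 = 1, x4 = -11/4, x5 = 1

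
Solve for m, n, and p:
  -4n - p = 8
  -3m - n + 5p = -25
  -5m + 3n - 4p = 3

Row-reduce the augmented matrix:
Swap R1 and R2.
R1 ← R1 / (-3).
R3 ← R3 + 5·R1.
R2 ← R2 / (-4).
R1 ← R1 − 1/3·R2.
R3 ← R3 − 14/3·R2.
R3 ← R3 / (-27/2).
R1 ← R1 + 7/4·R3.
R2 ← R2 − 1/4·R3.
Reading off the reduced rows gives m = 2, n = -1, p = -4.

m = 2, n = -1, p = -4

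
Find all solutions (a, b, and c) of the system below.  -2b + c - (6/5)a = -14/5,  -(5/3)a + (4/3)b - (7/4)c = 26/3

infinitely many solutions

Row-reduce:
R1 ← R1 / (-6/5).
R2 ← R2 + 5/3·R1.
R2 ← R2 / (37/9).
R1 ← R1 − 5/3·R2.
Rank is 2 with 3 unknowns, leaving c free.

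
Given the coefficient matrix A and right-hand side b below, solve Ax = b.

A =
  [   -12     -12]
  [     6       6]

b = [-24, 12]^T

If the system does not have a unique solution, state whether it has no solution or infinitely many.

infinitely many solutions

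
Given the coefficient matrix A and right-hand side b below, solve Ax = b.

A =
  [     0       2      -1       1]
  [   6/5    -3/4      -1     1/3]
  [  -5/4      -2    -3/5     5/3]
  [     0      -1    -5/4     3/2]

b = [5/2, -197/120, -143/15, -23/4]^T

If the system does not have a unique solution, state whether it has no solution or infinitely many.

x_1 = 2, x_2 = 5/2, x_3 = 2, x_4 = -1/2

Row-reduce the augmented matrix:
Swap R1 and R2.
R1 ← R1 / (6/5).
R3 ← R3 + 5/4·R1.
R2 ← R2 / (2).
R1 ← R1 + 5/8·R2.
R3 ← R3 + 89/32·R2.
R4 ← R4 + 1·R2.
R3 ← R3 / (-2911/960).
R1 ← R1 + 55/48·R3.
R2 ← R2 + 1/2·R3.
R4 ← R4 + 7/4·R3.
R4 ← R4 / (1229/34932).
R1 ← R1 + 6080/8733·R4.
R2 ← R2 + 536/8733·R4.
R3 ← R3 + 9805/8733·R4.
Reading off the reduced rows gives x_1 = 2, x_2 = 5/2, x_3 = 2, x_4 = -1/2.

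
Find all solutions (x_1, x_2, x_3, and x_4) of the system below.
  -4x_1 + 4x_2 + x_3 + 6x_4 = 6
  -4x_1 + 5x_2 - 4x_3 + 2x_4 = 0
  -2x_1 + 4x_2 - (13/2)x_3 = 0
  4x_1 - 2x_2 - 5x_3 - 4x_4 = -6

no solution

Row-reduce:
R1 ← R1 / (-4).
R2 ← R2 + 4·R1.
R3 ← R3 + 2·R1.
R4 ← R4 − 4·R1.
R1 ← R1 + 1·R2.
R3 ← R3 − 2·R2.
R4 ← R4 − 2·R2.
R3 ← R3 / (3).
R1 ← R1 + 21/4·R3.
R2 ← R2 + 5·R3.
R4 ← R4 − 6·R3.
Row 4 reduces to 0 = -6, a contradiction. The system is inconsistent.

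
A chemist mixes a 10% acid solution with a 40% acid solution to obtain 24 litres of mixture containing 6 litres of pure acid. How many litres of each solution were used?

Let a = litres of solution A, b = litres of solution B.
  a + b = 24
  (1/10)a + (2/5)b = 6
Row-reduce the augmented matrix:
R2 ← R2 − 1/10·R1.
R2 ← R2 / (3/10).
R1 ← R1 − 1·R2.
Reading off the reduced rows gives a = 12, b = 12.

litres of solution A: 12, litres of solution B: 12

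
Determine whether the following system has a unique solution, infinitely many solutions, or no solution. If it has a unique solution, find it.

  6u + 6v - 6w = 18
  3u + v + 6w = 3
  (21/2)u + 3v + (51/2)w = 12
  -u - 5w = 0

no solution

Row-reduce:
R1 ← R1 / (6).
R2 ← R2 − 3·R1.
R3 ← R3 − 21/2·R1.
R4 ← R4 + 1·R1.
R2 ← R2 / (-2).
R1 ← R1 − 1·R2.
R3 ← R3 + 15/2·R2.
R4 ← R4 − 1·R2.
R3 ← R3 / (9/4).
R1 ← R1 − 7/2·R3.
R2 ← R2 + 9/2·R3.
R4 ← R4 + 3/2·R3.
Row 4 reduces to 0 = 2, a contradiction. The system is inconsistent.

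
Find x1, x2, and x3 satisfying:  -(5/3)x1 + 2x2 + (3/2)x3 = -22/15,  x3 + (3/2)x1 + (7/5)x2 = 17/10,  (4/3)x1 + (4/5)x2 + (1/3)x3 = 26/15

Row-reduce the augmented matrix:
R1 ← R1 / (-5/3).
R2 ← R2 − 3/2·R1.
R3 ← R3 − 4/3·R1.
R2 ← R2 / (16/5).
R1 ← R1 + 6/5·R2.
R3 ← R3 − 12/5·R2.
R3 ← R3 / (-11/48).
R1 ← R1 + 3/160·R3.
R2 ← R2 − 47/64·R3.
Reading off the reduced rows gives x1 = 1, x2 = 1, x3 = -6/5.

x1 = 1, x2 = 1, x3 = -6/5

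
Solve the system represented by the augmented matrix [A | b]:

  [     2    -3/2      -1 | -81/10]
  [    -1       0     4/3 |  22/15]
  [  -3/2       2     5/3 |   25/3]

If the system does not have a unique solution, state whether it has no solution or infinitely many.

Row-reduce the augmented matrix:
R1 ← R1 / (2).
R2 ← R2 + 1·R1.
R3 ← R3 + 3/2·R1.
R2 ← R2 / (-3/4).
R1 ← R1 + 3/4·R2.
R3 ← R3 − 7/8·R2.
R3 ← R3 / (17/9).
R1 ← R1 + 4/3·R3.
R2 ← R2 + 10/9·R3.
Reading off the reduced rows gives x_1 = -2, x_2 = 3, x_3 = -2/5.

x_1 = -2, x_2 = 3, x_3 = -2/5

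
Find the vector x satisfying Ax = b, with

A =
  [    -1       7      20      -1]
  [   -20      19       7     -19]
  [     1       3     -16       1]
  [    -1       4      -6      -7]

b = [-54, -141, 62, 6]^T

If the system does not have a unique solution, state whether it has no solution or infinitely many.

x_1 = 6, x_2 = 2, x_3 = -3, x_4 = 2

Row-reduce the augmented matrix:
R1 ← R1 / (-1).
R2 ← R2 + 20·R1.
R3 ← R3 − 1·R1.
R4 ← R4 + 1·R1.
R2 ← R2 / (-121).
R1 ← R1 + 7·R2.
R3 ← R3 − 10·R2.
R4 ← R4 + 3·R2.
R3 ← R3 / (-3446/121).
R1 ← R1 − 331/121·R3.
R2 ← R2 − 393/121·R3.
R4 ← R4 + 1967/121·R3.
R4 ← R4 / (-10462/1723).
R1 ← R1 − 1637/1723·R4.
R2 ← R2 − 2/1723·R4.
R3 ← R3 + 5/1723·R4.
Reading off the reduced rows gives x_1 = 6, x_2 = 2, x_3 = -3, x_4 = 2.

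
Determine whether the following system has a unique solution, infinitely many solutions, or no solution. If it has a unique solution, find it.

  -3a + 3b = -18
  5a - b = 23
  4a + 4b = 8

Row-reduce:
R1 ← R1 / (-3).
R2 ← R2 − 5·R1.
R3 ← R3 − 4·R1.
R2 ← R2 / (4).
R1 ← R1 + 1·R2.
R3 ← R3 − 8·R2.
Row 3 reduces to 0 = -2, a contradiction. The system is inconsistent.

no solution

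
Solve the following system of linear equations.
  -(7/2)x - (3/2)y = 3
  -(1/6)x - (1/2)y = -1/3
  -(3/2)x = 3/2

Row-reduce:
R1 ← R1 / (-7/2).
R2 ← R2 + 1/6·R1.
R3 ← R3 + 3/2·R1.
R2 ← R2 / (-3/7).
R1 ← R1 − 3/7·R2.
R3 ← R3 − 9/14·R2.
Row 3 reduces to 0 = -1/2, a contradiction. The system is inconsistent.

no solution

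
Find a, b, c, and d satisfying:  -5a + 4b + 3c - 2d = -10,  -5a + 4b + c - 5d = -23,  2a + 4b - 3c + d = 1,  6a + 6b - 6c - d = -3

a = 2, b = 0, c = 2, d = 3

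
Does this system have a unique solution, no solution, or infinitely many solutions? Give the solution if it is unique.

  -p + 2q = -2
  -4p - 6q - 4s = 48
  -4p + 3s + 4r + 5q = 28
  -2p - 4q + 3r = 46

Row-reduce the augmented matrix:
R1 ← R1 / (-1).
R2 ← R2 + 4·R1.
R3 ← R3 + 4·R1.
R4 ← R4 + 2·R1.
R2 ← R2 / (-14).
R1 ← R1 + 2·R2.
R3 ← R3 + 3·R2.
R4 ← R4 + 8·R2.
R3 ← R3 / (4).
R4 ← R4 − 3·R3.
R4 ← R4 / (-17/28).
R1 ← R1 − 4/7·R4.
R2 ← R2 − 2/7·R4.
R3 ← R3 − 27/28·R4.
Reading off the reduced rows gives p = -6, q = -4, r = 6, s = 0.

p = -6, q = -4, r = 6, s = 0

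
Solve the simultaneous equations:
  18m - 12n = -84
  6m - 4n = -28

Row-reduce:
R1 ← R1 / (18).
R2 ← R2 − 6·R1.
Rank is 1 with 2 unknowns, leaving n free.

infinitely many solutions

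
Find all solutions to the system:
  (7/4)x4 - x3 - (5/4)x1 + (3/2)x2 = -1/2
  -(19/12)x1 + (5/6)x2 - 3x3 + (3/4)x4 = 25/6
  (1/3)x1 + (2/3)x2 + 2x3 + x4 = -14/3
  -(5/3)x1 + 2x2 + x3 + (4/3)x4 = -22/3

infinitely many solutions

Row-reduce:
R1 ← R1 / (-5/4).
R2 ← R2 + 19/12·R1.
R3 ← R3 − 1/3·R1.
R4 ← R4 + 5/3·R1.
R2 ← R2 / (-16/15).
R1 ← R1 + 6/5·R2.
R3 ← R3 − 16/15·R2.
Swap R3 and R4.
R3 ← R3 / (7/3).
R1 ← R1 − 11/4·R3.
R2 ← R2 − 13/8·R3.
Rank is 3 with 4 unknowns, leaving x4 free.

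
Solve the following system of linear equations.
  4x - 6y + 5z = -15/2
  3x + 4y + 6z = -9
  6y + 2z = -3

x = 0, y = 0, z = -3/2

Row-reduce the augmented matrix:
R1 ← R1 / (4).
R2 ← R2 − 3·R1.
R2 ← R2 / (17/2).
R1 ← R1 + 3/2·R2.
R3 ← R3 − 6·R2.
R3 ← R3 / (7/17).
R1 ← R1 − 28/17·R3.
R2 ← R2 − 9/34·R3.
Reading off the reduced rows gives x = 0, y = 0, z = -3/2.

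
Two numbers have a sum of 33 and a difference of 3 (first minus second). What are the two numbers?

Let x = first number, y = second number.
  x + y = 33
  -y + x = 3
Row-reduce the augmented matrix:
R2 ← R2 − 1·R1.
R2 ← R2 / (-2).
R1 ← R1 − 1·R2.
Reading off the reduced rows gives x = 18, y = 15.

first number: 18, second number: 15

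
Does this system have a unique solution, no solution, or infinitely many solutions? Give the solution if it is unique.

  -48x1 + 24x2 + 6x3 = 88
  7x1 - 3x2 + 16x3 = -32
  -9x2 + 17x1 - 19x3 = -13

no solution

Row-reduce:
R1 ← R1 / (-48).
R2 ← R2 − 7·R1.
R3 ← R3 − 17·R1.
R2 ← R2 / (1/2).
R1 ← R1 + 1/2·R2.
R3 ← R3 + 1/2·R2.
Row 3 reduces to 0 = -1, a contradiction. The system is inconsistent.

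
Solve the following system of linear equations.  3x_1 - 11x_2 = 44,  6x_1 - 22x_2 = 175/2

no solution

Row-reduce:
R1 ← R1 / (3).
R2 ← R2 − 6·R1.
Row 2 reduces to 0 = -1/2, a contradiction. The system is inconsistent.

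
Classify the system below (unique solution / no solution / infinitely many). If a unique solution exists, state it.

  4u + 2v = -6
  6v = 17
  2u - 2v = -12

Row-reduce:
R1 ← R1 / (4).
R3 ← R3 − 2·R1.
R2 ← R2 / (6).
R1 ← R1 − 1/2·R2.
R3 ← R3 + 3·R2.
Row 3 reduces to 0 = -1/2, a contradiction. The system is inconsistent.

no solution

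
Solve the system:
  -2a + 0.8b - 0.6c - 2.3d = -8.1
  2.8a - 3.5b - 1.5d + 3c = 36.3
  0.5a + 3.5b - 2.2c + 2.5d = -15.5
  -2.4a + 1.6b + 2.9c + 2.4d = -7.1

a = 6, b = 0, c = 5, d = -3

Row-reduce the augmented matrix:
R1 ← R1 / (-2).
R2 ← R2 − 14/5·R1.
R3 ← R3 − 1/2·R1.
R4 ← R4 + 12/5·R1.
R2 ← R2 / (-119/50).
R1 ← R1 + 2/5·R2.
R3 ← R3 − 37/10·R2.
R4 ← R4 − 16/25·R2.
R3 ← R3 / (2399/2380).
R1 ← R1 + 15/238·R3.
R2 ← R2 + 108/119·R3.
R4 ← R4 − 4999/1190·R3.
R4 ← R4 / (253805/9596).
R1 ← R1 − 3850/2399·R4.
R2 ← R2 + 6934/2399·R4.
R3 ← R3 + 25765/4798·R4.
Reading off the reduced rows gives a = 6, b = 0, c = 5, d = -3.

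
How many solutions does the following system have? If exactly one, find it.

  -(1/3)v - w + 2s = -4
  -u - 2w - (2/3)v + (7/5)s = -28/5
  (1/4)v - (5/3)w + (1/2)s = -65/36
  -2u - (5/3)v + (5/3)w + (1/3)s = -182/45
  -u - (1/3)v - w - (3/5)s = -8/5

Row-reduce the augmented matrix:
Swap R1 and R2.
R1 ← R1 / (-1).
R4 ← R4 + 2·R1.
R5 ← R5 + 1·R1.
R2 ← R2 / (-1/3).
R1 ← R1 − 2/3·R2.
R3 ← R3 − 1/4·R2.
R4 ← R4 + 1/3·R2.
R5 ← R5 − 1/3·R2.
R3 ← R3 / (-29/12).
R2 ← R2 − 3·R3.
R4 ← R4 − 20/3·R3.
R4 ← R4 / (457/435).
R1 ← R1 − 13/5·R4.
R2 ← R2 + 102/29·R4.
R3 ← R3 + 24/29·R4.
R5 reduces to 0 = 0, so the extra equation is consistent.
Reading off the reduced rows gives u = 14/5, v = -1, w = 1/3, s = -2.

u = 14/5, v = -1, w = 1/3, s = -2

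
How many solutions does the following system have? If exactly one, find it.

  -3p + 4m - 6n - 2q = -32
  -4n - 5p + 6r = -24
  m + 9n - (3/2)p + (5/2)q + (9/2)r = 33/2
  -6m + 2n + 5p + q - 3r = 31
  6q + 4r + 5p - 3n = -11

no solution

Row-reduce:
R1 ← R1 / (4).
R3 ← R3 − 1·R1.
R4 ← R4 + 6·R1.
R2 ← R2 / (-4).
R1 ← R1 + 3/2·R2.
R3 ← R3 − 21/2·R2.
R4 ← R4 + 7·R2.
R5 ← R5 + 3·R2.
R3 ← R3 / (-111/8).
R1 ← R1 − 9/8·R3.
R2 ← R2 − 5/4·R3.
R4 ← R4 − 37/4·R3.
R5 ← R5 − 35/4·R3.
Swap R4 and R5.
R4 ← R4 / (292/37).
R1 ← R1 + 19/74·R4.
R2 ← R2 − 10/37·R4.
R3 ← R3 + 8/37·R4.
Row 5 reduces to 0 = -2/3, a contradiction. The system is inconsistent.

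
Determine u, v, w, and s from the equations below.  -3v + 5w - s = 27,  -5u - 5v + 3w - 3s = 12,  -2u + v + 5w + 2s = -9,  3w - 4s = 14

u = 5, v = -5, w = 2, s = -2

Row-reduce the augmented matrix:
Swap R1 and R2.
R1 ← R1 / (-5).
R3 ← R3 + 2·R1.
R2 ← R2 / (-3).
R1 ← R1 − 1·R2.
R3 ← R3 − 3·R2.
R3 ← R3 / (44/5).
R1 ← R1 − 16/15·R3.
R2 ← R2 + 5/3·R3.
R4 ← R4 − 3·R3.
R4 ← R4 / (-19/4).
R2 ← R2 − 3/4·R4.
R3 ← R3 − 1/4·R4.
Reading off the reduced rows gives u = 5, v = -5, w = 2, s = -2.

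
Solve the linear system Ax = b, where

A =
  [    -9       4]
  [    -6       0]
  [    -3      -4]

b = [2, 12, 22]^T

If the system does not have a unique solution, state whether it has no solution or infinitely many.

Row-reduce the augmented matrix:
R1 ← R1 / (-9).
R2 ← R2 + 6·R1.
R3 ← R3 + 3·R1.
R2 ← R2 / (-8/3).
R1 ← R1 + 4/9·R2.
R3 ← R3 + 16/3·R2.
R3 reduces to 0 = 0, so the extra equation is consistent.
Reading off the reduced rows gives x_1 = -2, x_2 = -4.

x_1 = -2, x_2 = -4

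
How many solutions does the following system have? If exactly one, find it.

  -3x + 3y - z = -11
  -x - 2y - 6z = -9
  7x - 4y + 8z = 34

Row-reduce:
R1 ← R1 / (-3).
R2 ← R2 + 1·R1.
R3 ← R3 − 7·R1.
R2 ← R2 / (-3).
R1 ← R1 + 1·R2.
R3 ← R3 − 3·R2.
Row 3 reduces to 0 = 3, a contradiction. The system is inconsistent.

no solution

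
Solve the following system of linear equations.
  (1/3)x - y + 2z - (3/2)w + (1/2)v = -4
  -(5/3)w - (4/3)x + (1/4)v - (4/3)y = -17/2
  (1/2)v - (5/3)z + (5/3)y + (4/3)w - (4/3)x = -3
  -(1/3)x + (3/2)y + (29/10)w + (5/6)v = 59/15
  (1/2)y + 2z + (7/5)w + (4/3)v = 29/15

no solution

Row-reduce:
R1 ← R1 / (1/3).
R2 ← R2 + 4/3·R1.
R3 ← R3 + 4/3·R1.
R4 ← R4 + 1/3·R1.
R2 ← R2 / (-16/3).
R1 ← R1 + 3·R2.
R3 ← R3 + 7/3·R2.
R4 ← R4 − 1/2·R2.
R5 ← R5 − 1/2·R2.
R3 ← R3 / (17/6).
R1 ← R1 − 3/2·R3.
R2 ← R2 + 3/2·R3.
R4 ← R4 − 11/4·R3.
R5 ← R5 − 11/4·R3.
R4 ← R4 / (2659/1360).
R1 ← R1 − 69/136·R4.
R2 ← R2 − 101/136·R4.
R3 ← R3 + 63/136·R4.
R5 ← R5 − 2659/1360·R4.
Row 5 reduces to 0 = 2, a contradiction. The system is inconsistent.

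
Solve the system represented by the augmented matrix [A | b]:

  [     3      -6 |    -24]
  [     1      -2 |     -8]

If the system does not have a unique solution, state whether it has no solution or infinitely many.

infinitely many solutions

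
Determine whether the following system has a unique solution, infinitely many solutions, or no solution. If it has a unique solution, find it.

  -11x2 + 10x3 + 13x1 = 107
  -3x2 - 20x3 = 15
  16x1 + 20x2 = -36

Row-reduce the augmented matrix:
R1 ← R1 / (13).
R3 ← R3 − 16·R1.
R2 ← R2 / (-3).
R1 ← R1 + 11/13·R2.
R3 ← R3 − 436/13·R2.
R3 ← R3 / (-9200/39).
R1 ← R1 − 250/39·R3.
R2 ← R2 − 20/3·R3.
Reading off the reduced rows gives x1 = 4, x2 = -5, x3 = 0.

x1 = 4, x2 = -5, x3 = 0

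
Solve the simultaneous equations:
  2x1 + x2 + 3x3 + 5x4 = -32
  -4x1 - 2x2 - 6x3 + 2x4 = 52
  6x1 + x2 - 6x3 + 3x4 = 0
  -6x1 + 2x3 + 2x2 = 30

x1 = -6, x2 = 3, x3 = -6, x4 = -1

Row-reduce the augmented matrix:
R1 ← R1 / (2).
R2 ← R2 + 4·R1.
R3 ← R3 − 6·R1.
R4 ← R4 + 6·R1.
Swap R2 and R3.
R2 ← R2 / (-2).
R1 ← R1 − 1/2·R2.
R4 ← R4 − 5·R2.
Swap R3 and R4.
R3 ← R3 / (-53/2).
R1 ← R1 + 9/4·R3.
R2 ← R2 − 15/2·R3.
R4 ← R4 / (12).
R1 ← R1 − 41/53·R4.
R2 ← R2 − 93/53·R4.
R3 ← R3 − 30/53·R4.
Reading off the reduced rows gives x1 = -6, x2 = 3, x3 = -6, x4 = -1.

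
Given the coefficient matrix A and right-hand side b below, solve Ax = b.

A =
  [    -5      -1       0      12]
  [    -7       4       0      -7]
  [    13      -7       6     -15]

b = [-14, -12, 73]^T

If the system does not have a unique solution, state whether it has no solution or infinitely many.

Row-reduce:
R1 ← R1 / (-5).
R2 ← R2 + 7·R1.
R3 ← R3 − 13·R1.
R2 ← R2 / (27/5).
R1 ← R1 − 1/5·R2.
R3 ← R3 + 48/5·R2.
R3 ← R3 / (6).
Rank is 3 with 4 unknowns, leaving x_4 free.

infinitely many solutions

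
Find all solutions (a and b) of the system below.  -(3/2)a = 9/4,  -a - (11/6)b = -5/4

a = -3/2, b = 3/2

From equation 2: a = 5/4 − 11/6·b.
Substitute into equation 1 and solve: b = 3/2.
Then a = -3/2.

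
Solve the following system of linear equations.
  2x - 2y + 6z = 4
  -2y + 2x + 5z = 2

infinitely many solutions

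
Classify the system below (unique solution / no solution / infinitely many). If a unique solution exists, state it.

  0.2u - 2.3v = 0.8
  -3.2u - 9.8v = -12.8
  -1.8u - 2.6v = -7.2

Row-reduce the augmented matrix:
R1 ← R1 / (1/5).
R2 ← R2 + 16/5·R1.
R3 ← R3 + 9/5·R1.
R2 ← R2 / (-233/5).
R1 ← R1 + 23/2·R2.
R3 ← R3 + 233/10·R2.
R3 reduces to 0 = 0, so the extra equation is consistent.
Reading off the reduced rows gives u = 4, v = 0.

u = 4, v = 0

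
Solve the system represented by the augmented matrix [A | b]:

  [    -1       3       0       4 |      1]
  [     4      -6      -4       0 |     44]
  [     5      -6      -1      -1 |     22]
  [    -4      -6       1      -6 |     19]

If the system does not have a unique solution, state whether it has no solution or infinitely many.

Row-reduce the augmented matrix:
R1 ← R1 / (-1).
R2 ← R2 − 4·R1.
R3 ← R3 − 5·R1.
R4 ← R4 + 4·R1.
R2 ← R2 / (6).
R1 ← R1 + 3·R2.
R3 ← R3 − 9·R2.
R4 ← R4 + 18·R2.
R3 ← R3 / (5).
R1 ← R1 + 2·R3.
R2 ← R2 + 2/3·R3.
R4 ← R4 + 11·R3.
R4 ← R4 / (15).
R1 ← R1 − 2·R4.
R2 ← R2 − 2·R4.
R3 ← R3 + 1·R4.
Reading off the reduced rows gives x_1 = -3, x_2 = -6, x_3 = -5, x_4 = 4.

x_1 = -3, x_2 = -6, x_3 = -5, x_4 = 4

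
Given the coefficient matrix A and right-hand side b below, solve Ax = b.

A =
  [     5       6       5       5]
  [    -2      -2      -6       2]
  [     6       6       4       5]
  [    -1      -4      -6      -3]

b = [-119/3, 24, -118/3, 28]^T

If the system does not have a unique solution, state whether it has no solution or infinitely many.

x_1 = -2, x_2 = -3, x_3 = -7/3, x_4 = 0

Row-reduce the augmented matrix:
R1 ← R1 / (5).
R2 ← R2 + 2·R1.
R3 ← R3 − 6·R1.
R4 ← R4 + 1·R1.
R2 ← R2 / (2/5).
R1 ← R1 − 6/5·R2.
R3 ← R3 + 6/5·R2.
R4 ← R4 + 14/5·R2.
R3 ← R3 / (-14).
R1 ← R1 − 13·R3.
R2 ← R2 + 10·R3.
R4 ← R4 + 33·R3.
R4 ← R4 / (1/14).
R1 ← R1 + 11/14·R4.
R2 ← R2 − 15/7·R4.
R3 ← R3 + 11/14·R4.
Reading off the reduced rows gives x_1 = -2, x_2 = -3, x_3 = -7/3, x_4 = 0.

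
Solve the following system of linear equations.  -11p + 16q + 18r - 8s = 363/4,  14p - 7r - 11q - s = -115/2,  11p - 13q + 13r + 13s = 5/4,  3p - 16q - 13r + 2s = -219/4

Row-reduce the augmented matrix:
R1 ← R1 / (-11).
R2 ← R2 − 14·R1.
R3 ← R3 − 11·R1.
R4 ← R4 − 3·R1.
R2 ← R2 / (103/11).
R1 ← R1 + 16/11·R2.
R3 ← R3 − 3·R2.
R4 ← R4 + 128/11·R2.
R3 ← R3 / (2668/103).
R1 ← R1 − 86/103·R3.
R2 ← R2 − 175/103·R3.
R4 ← R4 − 1203/103·R3.
R4 ← R4 / (-11971/667).
R1 ← R1 + 858/667·R4.
R2 ← R2 + 1172/667·R4.
R3 ← R3 − 221/667·R4.
Reading off the reduced rows gives p = -9/4, q = 1/2, r = 3, s = -1/2.

p = -9/4, q = 1/2, r = 3, s = -1/2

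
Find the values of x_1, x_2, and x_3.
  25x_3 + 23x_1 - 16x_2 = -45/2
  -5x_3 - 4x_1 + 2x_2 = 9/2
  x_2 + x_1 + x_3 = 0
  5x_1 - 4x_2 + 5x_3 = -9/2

Row-reduce the augmented matrix:
R1 ← R1 / (23).
R2 ← R2 + 4·R1.
R3 ← R3 − 1·R1.
R4 ← R4 − 5·R1.
R2 ← R2 / (-18/23).
R1 ← R1 + 16/23·R2.
R3 ← R3 − 39/23·R2.
R4 ← R4 + 12/23·R2.
R3 ← R3 / (-3/2).
R1 ← R1 − 5/3·R3.
R2 ← R2 − 5/6·R3.
R4 reduces to 0 = 0, so the extra equation is consistent.
Reading off the reduced rows gives x_1 = 1, x_2 = 1/2, x_3 = -3/2.

x_1 = 1, x_2 = 1/2, x_3 = -3/2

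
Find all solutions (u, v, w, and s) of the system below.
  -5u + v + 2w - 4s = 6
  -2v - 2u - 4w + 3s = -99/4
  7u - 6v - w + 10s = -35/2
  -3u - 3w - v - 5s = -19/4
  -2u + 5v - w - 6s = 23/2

Row-reduce the augmented matrix:
R1 ← R1 / (-5).
R2 ← R2 + 2·R1.
R3 ← R3 − 7·R1.
R4 ← R4 + 3·R1.
R5 ← R5 + 2·R1.
R2 ← R2 / (-12/5).
R1 ← R1 + 1/5·R2.
R3 ← R3 + 23/5·R2.
R4 ← R4 + 8/5·R2.
R5 ← R5 − 23/5·R2.
R3 ← R3 / (11).
R2 ← R2 − 2·R3.
R4 ← R4 + 1·R3.
R5 ← R5 + 11·R3.
R4 ← R4 / (-267/44).
R1 ← R1 − 5/12·R4.
R2 ← R2 + 49/44·R4.
R3 ← R3 + 53/132·R4.
R5 reduces to 0 = 0, so the extra equation is consistent.
Reading off the reduced rows gives u = 2, v = 1, w = 3, s = -9/4.

u = 2, v = 1, w = 3, s = -9/4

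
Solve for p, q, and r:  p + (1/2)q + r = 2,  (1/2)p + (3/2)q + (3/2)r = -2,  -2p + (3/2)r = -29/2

Row-reduce the augmented matrix:
R2 ← R2 − 1/2·R1.
R3 ← R3 + 2·R1.
R2 ← R2 / (5/4).
R1 ← R1 − 1/2·R2.
R3 ← R3 − 1·R2.
R3 ← R3 / (27/10).
R1 ← R1 − 3/5·R3.
R2 ← R2 − 4/5·R3.
Reading off the reduced rows gives p = 5, q = 0, r = -3.

p = 5, q = 0, r = -3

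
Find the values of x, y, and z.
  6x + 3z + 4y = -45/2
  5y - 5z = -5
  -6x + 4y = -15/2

x = -3/4, y = -3, z = -2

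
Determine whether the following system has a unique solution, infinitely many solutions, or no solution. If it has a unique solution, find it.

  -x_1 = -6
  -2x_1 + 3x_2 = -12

x_1 = 6, x_2 = 0

Row-reduce the augmented matrix:
R1 ← R1 / (-1).
R2 ← R2 + 2·R1.
R2 ← R2 / (3).
Reading off the reduced rows gives x_1 = 6, x_2 = 0.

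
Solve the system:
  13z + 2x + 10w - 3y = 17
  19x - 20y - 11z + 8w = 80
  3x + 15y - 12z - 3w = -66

Row-reduce:
R1 ← R1 / (2).
R2 ← R2 − 19·R1.
R3 ← R3 − 3·R1.
R2 ← R2 / (17/2).
R1 ← R1 + 3/2·R2.
R3 ← R3 − 39/2·R2.
R3 ← R3 / (4710/17).
R1 ← R1 + 293/17·R3.
R2 ← R2 + 269/17·R3.
Rank is 3 with 4 unknowns, leaving w free.

infinitely many solutions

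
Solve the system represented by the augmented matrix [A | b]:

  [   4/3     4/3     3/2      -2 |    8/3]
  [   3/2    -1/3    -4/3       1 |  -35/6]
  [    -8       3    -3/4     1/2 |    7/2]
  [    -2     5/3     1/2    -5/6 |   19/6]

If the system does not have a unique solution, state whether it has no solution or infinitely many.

no solution

Row-reduce:
R1 ← R1 / (4/3).
R2 ← R2 − 3/2·R1.
R3 ← R3 + 8·R1.
R4 ← R4 + 2·R1.
R2 ← R2 / (-11/6).
R1 ← R1 − 1·R2.
R3 ← R3 − 11·R2.
R4 ← R4 − 11/3·R2.
R3 ← R3 / (-79/8).
R1 ← R1 + 23/44·R3.
R2 ← R2 − 145/88·R3.
R4 ← R4 + 79/24·R3.
Row 4 reduces to 0 = 2/3, a contradiction. The system is inconsistent.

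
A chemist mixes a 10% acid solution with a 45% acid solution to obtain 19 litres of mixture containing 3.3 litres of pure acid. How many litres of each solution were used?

litres of solution A: 15, litres of solution B: 4

Let a = litres of solution A, b = litres of solution B.
  a + b = 19
  (1/10)a + (9/20)b = 33/10
Row-reduce the augmented matrix:
R2 ← R2 − 1/10·R1.
R2 ← R2 / (7/20).
R1 ← R1 − 1·R2.
Reading off the reduced rows gives a = 15, b = 4.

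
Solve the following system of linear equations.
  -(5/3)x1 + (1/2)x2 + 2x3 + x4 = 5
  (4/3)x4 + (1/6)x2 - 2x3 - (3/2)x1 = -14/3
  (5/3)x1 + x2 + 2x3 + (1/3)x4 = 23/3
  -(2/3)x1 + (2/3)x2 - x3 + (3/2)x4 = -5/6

infinitely many solutions

Row-reduce:
R1 ← R1 / (-5/3).
R2 ← R2 + 3/2·R1.
R3 ← R3 − 5/3·R1.
R4 ← R4 + 2/3·R1.
R2 ← R2 / (-17/60).
R1 ← R1 + 3/10·R2.
R3 ← R3 − 3/2·R2.
R4 ← R4 − 7/15·R2.
R3 ← R3 / (-274/17).
R1 ← R1 − 48/17·R3.
R2 ← R2 − 228/17·R3.
R4 ← R4 + 137/17·R3.
Rank is 3 with 4 unknowns, leaving x4 free.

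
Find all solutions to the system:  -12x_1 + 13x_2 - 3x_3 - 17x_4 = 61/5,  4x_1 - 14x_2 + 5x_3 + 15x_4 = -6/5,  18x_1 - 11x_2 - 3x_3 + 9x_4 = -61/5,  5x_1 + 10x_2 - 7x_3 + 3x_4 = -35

Row-reduce the augmented matrix:
R1 ← R1 / (-12).
R2 ← R2 − 4·R1.
R3 ← R3 − 18·R1.
R4 ← R4 − 5·R1.
R2 ← R2 / (-29/3).
R1 ← R1 + 13/12·R2.
R3 ← R3 − 17/2·R2.
R4 ← R4 − 185/12·R2.
R3 ← R3 / (-231/58).
R1 ← R1 + 23/116·R3.
R2 ← R2 + 12/29·R3.
R4 ← R4 + 217/116·R3.
R4 ← R4 / (485/33).
R1 ← R1 − 181/231·R4.
R2 ← R2 + 8/77·R4.
R3 ← R3 − 481/231·R4.
Reading off the reduced rows gives x_1 = -1/5, x_2 = -7/5, x_3 = 2, x_4 = -2.

x_1 = -1/5, x_2 = -7/5, x_3 = 2, x_4 = -2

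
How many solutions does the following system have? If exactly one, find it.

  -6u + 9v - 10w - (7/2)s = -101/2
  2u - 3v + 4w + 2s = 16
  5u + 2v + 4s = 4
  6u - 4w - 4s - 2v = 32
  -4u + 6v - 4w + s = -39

no solution

Row-reduce:
R1 ← R1 / (-6).
R2 ← R2 − 2·R1.
R3 ← R3 − 5·R1.
R4 ← R4 − 6·R1.
R5 ← R5 + 4·R1.
Swap R2 and R3.
R2 ← R2 / (19/2).
R1 ← R1 + 3/2·R2.
R4 ← R4 − 7·R2.
R3 ← R3 / (2/3).
R1 ← R1 − 20/57·R3.
R2 ← R2 + 50/57·R3.
R4 ← R4 + 448/57·R3.
R5 ← R5 − 8/3·R3.
R4 ← R4 / (29/19).
R1 ← R1 − 6/19·R4.
R2 ← R2 − 23/19·R4.
R3 ← R3 − 5/4·R4.
Row 5 reduces to 0 = -2, a contradiction. The system is inconsistent.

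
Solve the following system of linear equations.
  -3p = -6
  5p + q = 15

p = 2, q = 5

Row-reduce the augmented matrix:
R1 ← R1 / (-3).
R2 ← R2 − 5·R1.
Reading off the reduced rows gives p = 2, q = 5.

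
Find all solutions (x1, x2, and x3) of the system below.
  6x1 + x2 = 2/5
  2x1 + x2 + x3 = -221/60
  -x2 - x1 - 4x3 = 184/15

x1 = 1/3, x2 = -8/5, x3 = -11/4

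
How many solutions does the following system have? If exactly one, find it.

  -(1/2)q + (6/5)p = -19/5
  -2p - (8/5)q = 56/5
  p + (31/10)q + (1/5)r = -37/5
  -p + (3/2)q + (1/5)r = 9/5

no solution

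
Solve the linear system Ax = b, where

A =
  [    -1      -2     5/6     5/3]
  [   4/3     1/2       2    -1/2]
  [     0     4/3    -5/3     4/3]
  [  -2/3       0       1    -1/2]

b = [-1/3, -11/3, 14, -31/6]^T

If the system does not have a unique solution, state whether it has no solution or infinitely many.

x_1 = 1, x_2 = 3, x_3 = -2, x_4 = 5

Row-reduce the augmented matrix:
R1 ← R1 / (-1).
R2 ← R2 − 4/3·R1.
R4 ← R4 + 2/3·R1.
R2 ← R2 / (-13/6).
R1 ← R1 − 2·R2.
R3 ← R3 − 4/3·R2.
R4 ← R4 − 4/3·R2.
R3 ← R3 / (29/117).
R1 ← R1 − 53/26·R3.
R2 ← R2 + 56/39·R3.
R4 ← R4 − 92/39·R3.
R4 ← R4 / (-1353/58).
R1 ← R1 + 573/29·R4.
R2 ← R2 − 379/29·R4.
R3 ← R3 − 280/29·R4.
Reading off the reduced rows gives x_1 = 1, x_2 = 3, x_3 = -2, x_4 = 5.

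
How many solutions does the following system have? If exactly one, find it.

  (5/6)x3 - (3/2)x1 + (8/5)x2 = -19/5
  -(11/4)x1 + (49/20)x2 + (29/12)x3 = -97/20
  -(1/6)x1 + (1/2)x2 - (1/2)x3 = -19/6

no solution

Row-reduce:
R1 ← R1 / (-3/2).
R2 ← R2 + 11/4·R1.
R3 ← R3 + 1/6·R1.
R2 ← R2 / (-29/60).
R1 ← R1 + 16/15·R2.
R3 ← R3 − 29/90·R2.
Row 3 reduces to 0 = -4/3, a contradiction. The system is inconsistent.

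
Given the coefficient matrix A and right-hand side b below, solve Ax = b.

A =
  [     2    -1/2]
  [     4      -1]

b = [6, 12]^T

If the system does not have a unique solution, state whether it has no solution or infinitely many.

infinitely many solutions

Row-reduce:
R1 ← R1 / (2).
R2 ← R2 − 4·R1.
Rank is 1 with 2 unknowns, leaving x_2 free.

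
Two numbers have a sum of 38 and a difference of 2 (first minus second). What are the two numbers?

first number: 20, second number: 18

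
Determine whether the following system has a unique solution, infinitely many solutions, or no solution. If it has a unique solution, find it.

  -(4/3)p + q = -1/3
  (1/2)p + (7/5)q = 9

p = 4, q = 5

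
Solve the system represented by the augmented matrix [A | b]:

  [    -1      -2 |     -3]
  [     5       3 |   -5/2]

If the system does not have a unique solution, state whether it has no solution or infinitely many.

From equation 1: x_1 = 3 − 2·x_2.
Substitute into equation 2 and solve: x_2 = 5/2.
Then x_1 = -2.

x_1 = -2, x_2 = 5/2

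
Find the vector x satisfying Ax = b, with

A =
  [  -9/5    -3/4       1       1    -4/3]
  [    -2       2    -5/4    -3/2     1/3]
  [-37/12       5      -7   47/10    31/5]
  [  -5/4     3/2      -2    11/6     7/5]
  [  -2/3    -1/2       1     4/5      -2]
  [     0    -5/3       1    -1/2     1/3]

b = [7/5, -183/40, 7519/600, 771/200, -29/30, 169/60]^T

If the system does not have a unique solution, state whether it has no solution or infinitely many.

x_1 = -1/2, x_2 = -14/5, x_3 = -3/2, x_4 = 3/2, x_5 = 6/5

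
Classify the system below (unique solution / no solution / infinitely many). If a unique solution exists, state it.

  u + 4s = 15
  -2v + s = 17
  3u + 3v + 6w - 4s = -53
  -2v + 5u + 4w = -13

u = -5, v = -6, w = 0, s = 5

Row-reduce the augmented matrix:
R3 ← R3 − 3·R1.
R4 ← R4 − 5·R1.
R2 ← R2 / (-2).
R3 ← R3 − 3·R2.
R4 ← R4 + 2·R2.
R3 ← R3 / (6).
R4 ← R4 − 4·R3.
R4 ← R4 / (-34/3).
R1 ← R1 − 4·R4.
R2 ← R2 + 1/2·R4.
R3 ← R3 + 29/12·R4.
Reading off the reduced rows gives u = -5, v = -6, w = 0, s = 5.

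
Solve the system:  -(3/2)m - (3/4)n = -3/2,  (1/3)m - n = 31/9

m = 7/3, n = -8/3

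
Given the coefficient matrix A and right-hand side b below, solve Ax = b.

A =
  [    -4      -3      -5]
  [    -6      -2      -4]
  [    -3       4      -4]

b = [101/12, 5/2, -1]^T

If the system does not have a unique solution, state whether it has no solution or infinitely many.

x_1 = 4/3, x_2 = -5/4, x_3 = -2

Row-reduce the augmented matrix:
R1 ← R1 / (-4).
R2 ← R2 + 6·R1.
R3 ← R3 + 3·R1.
R2 ← R2 / (5/2).
R1 ← R1 − 3/4·R2.
R3 ← R3 − 25/4·R2.
R3 ← R3 / (-9).
R1 ← R1 − 1/5·R3.
R2 ← R2 − 7/5·R3.
Reading off the reduced rows gives x_1 = 4/3, x_2 = -5/4, x_3 = -2.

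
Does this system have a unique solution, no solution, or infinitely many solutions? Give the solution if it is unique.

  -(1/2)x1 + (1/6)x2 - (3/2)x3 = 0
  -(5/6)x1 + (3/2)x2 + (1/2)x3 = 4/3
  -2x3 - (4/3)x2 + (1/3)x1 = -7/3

Row-reduce:
R1 ← R1 / (-1/2).
R2 ← R2 + 5/6·R1.
R3 ← R3 − 1/3·R1.
R2 ← R2 / (11/9).
R1 ← R1 + 1/3·R2.
R3 ← R3 + 11/9·R2.
Row 3 reduces to 0 = -1, a contradiction. The system is inconsistent.

no solution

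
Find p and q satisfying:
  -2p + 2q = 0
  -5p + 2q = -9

p = 3, q = 3

Row-reduce the augmented matrix:
R1 ← R1 / (-2).
R2 ← R2 + 5·R1.
R2 ← R2 / (-3).
R1 ← R1 + 1·R2.
Reading off the reduced rows gives p = 3, q = 3.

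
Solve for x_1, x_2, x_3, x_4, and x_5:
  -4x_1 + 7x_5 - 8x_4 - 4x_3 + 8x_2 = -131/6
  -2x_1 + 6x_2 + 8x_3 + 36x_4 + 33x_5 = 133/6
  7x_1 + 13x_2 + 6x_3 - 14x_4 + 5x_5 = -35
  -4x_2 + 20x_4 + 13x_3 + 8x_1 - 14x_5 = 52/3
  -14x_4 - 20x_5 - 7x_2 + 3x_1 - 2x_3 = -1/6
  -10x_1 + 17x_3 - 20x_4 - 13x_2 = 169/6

x_1 = 0, x_2 = -5/2, x_3 = 1/3, x_4 = 1/2, x_5 = 1/2

Row-reduce the augmented matrix:
R1 ← R1 / (-4).
R2 ← R2 + 2·R1.
R3 ← R3 − 7·R1.
R4 ← R4 − 8·R1.
R5 ← R5 − 3·R1.
R6 ← R6 + 10·R1.
R2 ← R2 / (2).
R1 ← R1 + 2·R2.
R3 ← R3 − 27·R2.
R4 ← R4 − 12·R2.
R5 ← R5 + 1·R2.
R6 ← R6 + 33·R2.
R3 ← R3 / (-136).
R1 ← R1 − 11·R3.
R2 ← R2 − 5·R3.
R4 ← R4 + 55·R3.
R6 ← R6 − 192·R3.
R4 ← R4 / (-107/17).
R1 ← R1 + 67/17·R4.
R2 ← R2 + 15/17·R4.
R3 ← R3 − 71/17·R4.
R6 ← R6 + 2412/17·R4.
Swap R5 and R6.
R5 ← R5 / (191749/428).
R1 ← R1 − 2415/214·R5.
R2 ← R2 − 1693/428·R5.
R3 ← R3 + 2655/214·R5.
R4 ← R4 − 3117/856·R5.
R6 reduces to 0 = 0, so the extra equation is consistent.
Reading off the reduced rows gives x_1 = 0, x_2 = -5/2, x_3 = 1/3, x_4 = 1/2, x_5 = 1/2.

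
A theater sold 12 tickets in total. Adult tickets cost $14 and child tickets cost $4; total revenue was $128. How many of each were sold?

Let a = adult tickets, c = child tickets.
  c + a = 12
  14a + 4c = 128
From equation 1: a = 12 − c.
Substitute into equation 2 and solve: c = 4.
Then a = 8.

adult tickets: 8, child tickets: 4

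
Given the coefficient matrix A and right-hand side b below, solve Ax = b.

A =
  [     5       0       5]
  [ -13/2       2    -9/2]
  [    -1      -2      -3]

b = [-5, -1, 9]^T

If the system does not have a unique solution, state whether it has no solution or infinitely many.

no solution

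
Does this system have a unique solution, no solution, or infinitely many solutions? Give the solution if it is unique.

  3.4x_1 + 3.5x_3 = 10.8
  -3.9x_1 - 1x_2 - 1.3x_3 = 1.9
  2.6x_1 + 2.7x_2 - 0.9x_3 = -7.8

Row-reduce the augmented matrix:
R1 ← R1 / (17/5).
R2 ← R2 + 39/10·R1.
R3 ← R3 − 13/5·R1.
R2 ← R2 / (-1).
R3 ← R3 − 27/10·R2.
R3 ← R3 / (12761/3400).
R1 ← R1 − 35/34·R3.
R2 ← R2 + 923/340·R3.
Reading off the reduced rows gives x_1 = -3, x_2 = 2, x_3 = 6.

x_1 = -3, x_2 = 2, x_3 = 6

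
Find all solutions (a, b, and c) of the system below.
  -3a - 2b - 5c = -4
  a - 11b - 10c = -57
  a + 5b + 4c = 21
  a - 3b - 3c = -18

a = -3, b = 4, c = 1

Row-reduce the augmented matrix:
R1 ← R1 / (-3).
R2 ← R2 − 1·R1.
R3 ← R3 − 1·R1.
R4 ← R4 − 1·R1.
R2 ← R2 / (-35/3).
R1 ← R1 − 2/3·R2.
R3 ← R3 − 13/3·R2.
R4 ← R4 + 11/3·R2.
R3 ← R3 / (-2).
R1 ← R1 − 1·R3.
R2 ← R2 − 1·R3.
R4 ← R4 + 1·R3.
R4 reduces to 0 = 0, so the extra equation is consistent.
Reading off the reduced rows gives a = -3, b = 4, c = 1.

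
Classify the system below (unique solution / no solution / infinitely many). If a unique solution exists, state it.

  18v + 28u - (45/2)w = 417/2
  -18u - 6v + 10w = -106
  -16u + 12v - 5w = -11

no solution

Row-reduce:
R1 ← R1 / (28).
R2 ← R2 + 18·R1.
R3 ← R3 + 16·R1.
R2 ← R2 / (39/7).
R1 ← R1 − 9/14·R2.
R3 ← R3 − 156/7·R2.
Row 3 reduces to 0 = -4, a contradiction. The system is inconsistent.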